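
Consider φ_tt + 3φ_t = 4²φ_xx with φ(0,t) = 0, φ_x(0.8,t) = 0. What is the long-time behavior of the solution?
As t → ∞, φ → 0. Damping (γ=3) dissipates energy; oscillations decay exponentially.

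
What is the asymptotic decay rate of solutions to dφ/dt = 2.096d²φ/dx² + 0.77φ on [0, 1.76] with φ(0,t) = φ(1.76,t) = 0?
Eigenvalues: λₙ = 2.096n²π²/1.76² - 0.77.
First three modes:
  n=1: λ₁ = 2.096π²/1.76² - 0.77 ≈ 5.908
  n=2: λ₂ = 8.384π²/1.76² - 0.77 ≈ 25.943
  n=3: λ₃ = 18.864π²/1.76² - 0.77 ≈ 59.335
Since 2.096π²/1.76² ≈ 6.678 > 0.77, all λₙ > 0.
The n=1 mode decays slowest → dominates as t → ∞.
Asymptotic: φ ~ c₁ sin(πx/1.76) e^{-λ₁t} with decay rate λ₁ ≈ 5.908.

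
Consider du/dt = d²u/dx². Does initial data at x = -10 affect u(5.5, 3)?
Yes, for any finite x. The heat equation has infinite propagation speed, so all initial data affects all points at any t > 0.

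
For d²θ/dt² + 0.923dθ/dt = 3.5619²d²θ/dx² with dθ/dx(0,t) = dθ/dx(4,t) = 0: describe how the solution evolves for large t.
θ → constant (steady state). Damping (γ=0.923) dissipates the nonconstant modes; with Neumann BCs the spatial average obeys M''+γM'=0 and tends to a finite limit.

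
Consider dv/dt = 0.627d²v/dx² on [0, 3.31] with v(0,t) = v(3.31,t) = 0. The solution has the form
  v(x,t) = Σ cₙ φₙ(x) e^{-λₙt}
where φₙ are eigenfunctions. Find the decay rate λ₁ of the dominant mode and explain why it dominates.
Eigenvalues: λₙ = 0.627n²π²/3.31².
First three modes:
  n=1: λ₁ = 0.627π²/3.31² ≈ 0.565
  n=2: λ₂ = 2.508π²/3.31² ≈ 2.259 (4× faster decay)
  n=3: λ₃ = 5.643π²/3.31² ≈ 5.083 (9× faster decay)
As t → ∞, higher modes decay exponentially faster. The n=1 mode dominates: v ~ c₁ sin(πx/3.31) e^{-λ₁t}.
Decay rate: λ₁ = 0.627π²/3.31² ≈ 0.565.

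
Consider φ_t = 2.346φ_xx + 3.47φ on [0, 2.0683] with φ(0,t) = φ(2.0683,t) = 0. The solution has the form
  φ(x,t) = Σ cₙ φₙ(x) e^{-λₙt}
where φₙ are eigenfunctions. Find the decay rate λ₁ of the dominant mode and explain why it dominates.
Eigenvalues: λₙ = 2.346n²π²/2.0683² - 3.47.
First three modes:
  n=1: λ₁ = 2.346π²/2.0683² - 3.47 ≈ 1.943
  n=2: λ₂ = 9.384π²/2.0683² - 3.47 ≈ 18.18
  n=3: λ₃ = 21.114π²/2.0683² - 3.47 ≈ 45.243
Since 2.346π²/2.0683² ≈ 5.413 > 3.47, all λₙ > 0.
The n=1 mode decays slowest → dominates as t → ∞.
Asymptotic: φ ~ c₁ sin(πx/2.0683) e^{-λ₁t} with decay rate λ₁ ≈ 1.943.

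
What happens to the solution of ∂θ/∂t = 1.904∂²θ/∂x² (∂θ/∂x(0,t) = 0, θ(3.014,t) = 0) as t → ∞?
θ → 0. Heat escapes through the Dirichlet boundary.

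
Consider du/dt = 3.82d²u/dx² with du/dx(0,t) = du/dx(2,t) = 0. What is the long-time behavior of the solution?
As t → ∞, u → constant (steady state). Heat is conserved (no flux at boundaries); solution approaches the spatial average.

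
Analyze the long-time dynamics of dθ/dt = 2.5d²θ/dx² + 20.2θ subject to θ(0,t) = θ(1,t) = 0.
Long-time behavior: θ → 0. Diffusion dominates reaction (r=20.2 < κπ²/L²≈24.67); solution decays.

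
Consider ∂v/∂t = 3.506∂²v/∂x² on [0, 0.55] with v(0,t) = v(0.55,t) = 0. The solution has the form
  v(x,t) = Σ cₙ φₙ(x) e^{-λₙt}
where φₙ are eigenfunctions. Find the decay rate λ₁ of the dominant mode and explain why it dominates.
Eigenvalues: λₙ = 3.506n²π²/0.55².
First three modes:
  n=1: λ₁ = 3.506π²/0.55² ≈ 114.39
  n=2: λ₂ = 14.024π²/0.55² ≈ 457.558 (4× faster decay)
  n=3: λ₃ = 31.554π²/0.55² ≈ 1029.506 (9× faster decay)
As t → ∞, higher modes decay exponentially faster. The n=1 mode dominates: v ~ c₁ sin(πx/0.55) e^{-λ₁t}.
Decay rate: λ₁ = 3.506π²/0.55² ≈ 114.39.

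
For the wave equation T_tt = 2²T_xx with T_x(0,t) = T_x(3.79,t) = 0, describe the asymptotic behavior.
T oscillates about a mean that drifts linearly in t (generically unbounded; no decay). There is no damping, so the nonconstant modes persist as standing waves (energy conserved, no decay). But with Neumann conditions at both ends the constant mode has eigenvalue 0: the spatial mean M(t) of T satisfies M'' = 0, so M(t) = M(0) + M'(0)·t. Unless the initial velocity has zero mean (∫T_t(x,0)dx = 0), the solution grows linearly in t (unbounded, though not exponentially); if it does have zero mean, the solution stays bounded and simply oscillates.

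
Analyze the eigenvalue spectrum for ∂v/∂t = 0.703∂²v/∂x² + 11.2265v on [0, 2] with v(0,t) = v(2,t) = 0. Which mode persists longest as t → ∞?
Eigenvalues: λₙ = 0.703n²π²/2² - 11.2265.
First three modes:
  n=1: λ₁ = 0.703π²/2² - 11.2265 ≈ -9.492
  n=2: λ₂ = 2.812π²/2² - 11.2265 ≈ -4.288
  n=3: λ₃ = 6.327π²/2² - 11.2265 ≈ 4.385
Since 0.703π²/2² ≈ 1.735 < 11.2265, λ₁ < 0.
The n=1 mode grows fastest (−λₙ is largest for n=1) → dominates.
Asymptotic: v ~ c₁ sin(πx/2) e^{9.492t} (exponential growth at rate −λ₁ ≈ 9.492).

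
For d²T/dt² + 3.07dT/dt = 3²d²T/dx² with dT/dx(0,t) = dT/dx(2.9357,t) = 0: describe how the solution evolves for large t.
T → constant (steady state). Damping (γ=3.07) dissipates the nonconstant modes; with Neumann BCs the spatial average obeys M''+γM'=0 and tends to a finite limit.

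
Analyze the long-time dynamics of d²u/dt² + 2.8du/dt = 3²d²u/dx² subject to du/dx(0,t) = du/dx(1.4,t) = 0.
Long-time behavior: u → constant (steady state). Damping (γ=2.8) dissipates the nonconstant modes; with Neumann BCs the spatial average obeys M''+γM'=0 and tends to a finite limit.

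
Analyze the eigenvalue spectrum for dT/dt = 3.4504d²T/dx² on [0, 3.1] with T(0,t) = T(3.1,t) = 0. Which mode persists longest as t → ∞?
Eigenvalues: λₙ = 3.4504n²π²/3.1².
First three modes:
  n=1: λ₁ = 3.4504π²/3.1² ≈ 3.544
  n=2: λ₂ = 13.8016π²/3.1² ≈ 14.174 (4× faster decay)
  n=3: λ₃ = 31.0536π²/3.1² ≈ 31.892 (9× faster decay)
As t → ∞, higher modes decay exponentially faster. The n=1 mode dominates: T ~ c₁ sin(πx/3.1) e^{-λ₁t}.
Decay rate: λ₁ = 3.4504π²/3.1² ≈ 3.544.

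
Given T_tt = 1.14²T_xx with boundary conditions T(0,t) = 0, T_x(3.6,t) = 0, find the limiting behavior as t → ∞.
T oscillates (no decay). Energy is conserved; the solution oscillates indefinitely as standing waves.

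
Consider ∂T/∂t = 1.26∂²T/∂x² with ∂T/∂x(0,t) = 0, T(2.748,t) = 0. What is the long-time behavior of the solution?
As t → ∞, T → 0. Heat escapes through the Dirichlet boundary.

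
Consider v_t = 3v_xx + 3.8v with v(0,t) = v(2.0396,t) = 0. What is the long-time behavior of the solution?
As t → ∞, v → 0. Diffusion dominates reaction (r=3.8 < κπ²/L²≈7.12); solution decays.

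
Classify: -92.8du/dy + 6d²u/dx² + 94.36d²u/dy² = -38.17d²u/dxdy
Rewriting in standard form: 6d²u/dx² + 38.17d²u/dxdy + 94.36d²u/dy² - 92.8du/dy = 0. Elliptic (discriminant = -807.6911).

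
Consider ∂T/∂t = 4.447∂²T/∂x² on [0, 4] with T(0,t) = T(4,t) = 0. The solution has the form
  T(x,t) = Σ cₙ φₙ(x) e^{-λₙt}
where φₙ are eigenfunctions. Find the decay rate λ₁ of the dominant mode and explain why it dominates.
Eigenvalues: λₙ = 4.447n²π²/4².
First three modes:
  n=1: λ₁ = 4.447π²/4² ≈ 2.743
  n=2: λ₂ = 17.788π²/4² ≈ 10.973 (4× faster decay)
  n=3: λ₃ = 40.023π²/4² ≈ 24.688 (9× faster decay)
As t → ∞, higher modes decay exponentially faster. The n=1 mode dominates: T ~ c₁ sin(πx/4) e^{-λ₁t}.
Decay rate: λ₁ = 4.447π²/4² ≈ 2.743.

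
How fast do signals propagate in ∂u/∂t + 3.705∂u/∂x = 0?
Speed = 3.705. Information travels along x - 3.705t = const (rightward).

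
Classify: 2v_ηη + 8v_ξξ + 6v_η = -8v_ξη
Rewriting in standard form: 8v_ξξ + 8v_ξη + 2v_ηη + 6v_η = 0. Parabolic (discriminant = 0).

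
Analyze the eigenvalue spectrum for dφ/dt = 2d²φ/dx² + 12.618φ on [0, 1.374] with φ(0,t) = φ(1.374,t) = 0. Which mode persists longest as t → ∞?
Eigenvalues: λₙ = 2n²π²/1.374² - 12.618.
First three modes:
  n=1: λ₁ = 2π²/1.374² - 12.618 ≈ -2.162
  n=2: λ₂ = 8π²/1.374² - 12.618 ≈ 29.205
  n=3: λ₃ = 18π²/1.374² - 12.618 ≈ 81.484
Since 2π²/1.374² ≈ 10.456 < 12.618, λ₁ < 0.
The n=1 mode grows fastest (−λₙ is largest for n=1) → dominates.
Asymptotic: φ ~ c₁ sin(πx/1.374) e^{2.162t} (exponential growth at rate −λ₁ ≈ 2.162).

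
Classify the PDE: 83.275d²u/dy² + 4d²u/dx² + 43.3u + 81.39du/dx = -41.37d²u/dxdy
Rewriting in standard form: 4d²u/dx² + 41.37d²u/dxdy + 83.275d²u/dy² + 81.39du/dx + 43.3u = 0. A = 4, B = 41.37, C = 83.275. Discriminant B² - 4AC = 379.0769. Since 379.0769 > 0, hyperbolic.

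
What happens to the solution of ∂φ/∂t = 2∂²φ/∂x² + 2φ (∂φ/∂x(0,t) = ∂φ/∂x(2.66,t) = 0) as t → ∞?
φ grows unboundedly. With Neumann BCs the constant mode has diffusion eigenvalue 0, so any r > 0 makes it grow like e^(2t); solution grows exponentially.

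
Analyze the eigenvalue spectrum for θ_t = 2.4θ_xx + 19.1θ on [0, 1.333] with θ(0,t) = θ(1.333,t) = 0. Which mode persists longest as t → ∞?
Eigenvalues: λₙ = 2.4n²π²/1.333² - 19.1.
First three modes:
  n=1: λ₁ = 2.4π²/1.333² - 19.1 ≈ -5.769
  n=2: λ₂ = 9.6π²/1.333² - 19.1 ≈ 34.223
  n=3: λ₃ = 21.6π²/1.333² - 19.1 ≈ 100.876
Since 2.4π²/1.333² ≈ 13.331 < 19.1, λ₁ < 0.
The n=1 mode grows fastest (−λₙ is largest for n=1) → dominates.
Asymptotic: θ ~ c₁ sin(πx/1.333) e^{5.769t} (exponential growth at rate −λ₁ ≈ 5.769).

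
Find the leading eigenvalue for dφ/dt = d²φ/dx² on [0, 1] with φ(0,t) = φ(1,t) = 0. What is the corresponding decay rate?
Eigenvalues: λₙ = n²π².
First three modes:
  n=1: λ₁ = π² ≈ 9.87
  n=2: λ₂ = 4π² ≈ 39.478 (4× faster decay)
  n=3: λ₃ = 9π² ≈ 88.826 (9× faster decay)
As t → ∞, higher modes decay exponentially faster. The n=1 mode dominates: φ ~ c₁ sin(πx) e^{-λ₁t}.
Decay rate: λ₁ = π² ≈ 9.87.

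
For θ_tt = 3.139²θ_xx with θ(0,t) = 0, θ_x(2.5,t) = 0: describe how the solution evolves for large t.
θ oscillates (no decay). Energy is conserved; the solution oscillates indefinitely as standing waves.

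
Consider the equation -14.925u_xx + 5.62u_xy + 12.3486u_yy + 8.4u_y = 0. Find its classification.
Hyperbolic. (A = -14.925, B = 5.62, C = 12.3486 gives B² - 4AC = 768.79582.)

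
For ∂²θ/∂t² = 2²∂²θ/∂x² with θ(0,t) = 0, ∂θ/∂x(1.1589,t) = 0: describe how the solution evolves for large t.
θ oscillates (no decay). Energy is conserved; the solution oscillates indefinitely as standing waves.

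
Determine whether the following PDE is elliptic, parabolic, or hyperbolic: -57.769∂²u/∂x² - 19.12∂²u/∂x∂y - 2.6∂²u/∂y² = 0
Coefficients: A = -57.769, B = -19.12, C = -2.6. B² - 4AC = -235.2232, which is negative, so the equation is elliptic.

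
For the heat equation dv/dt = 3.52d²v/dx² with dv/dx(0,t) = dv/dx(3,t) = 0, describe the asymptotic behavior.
v → constant (steady state). Heat is conserved (no flux at boundaries); solution approaches the spatial average.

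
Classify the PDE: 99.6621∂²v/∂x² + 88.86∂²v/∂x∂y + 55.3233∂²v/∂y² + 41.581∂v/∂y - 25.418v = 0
A = 99.6621, B = 88.86, C = 55.3233. Discriminant B² - 4AC = -14158.44542772. Since -14158.44542772 < 0, elliptic.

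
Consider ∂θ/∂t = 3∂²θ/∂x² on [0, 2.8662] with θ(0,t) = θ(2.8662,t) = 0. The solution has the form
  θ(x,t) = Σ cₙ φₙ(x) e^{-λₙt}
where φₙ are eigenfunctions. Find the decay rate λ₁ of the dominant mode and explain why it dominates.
Eigenvalues: λₙ = 3n²π²/2.8662².
First three modes:
  n=1: λ₁ = 3π²/2.8662² ≈ 3.604
  n=2: λ₂ = 12π²/2.8662² ≈ 14.417 (4× faster decay)
  n=3: λ₃ = 27π²/2.8662² ≈ 32.438 (9× faster decay)
As t → ∞, higher modes decay exponentially faster. The n=1 mode dominates: θ ~ c₁ sin(πx/2.8662) e^{-λ₁t}.
Decay rate: λ₁ = 3π²/2.8662² ≈ 3.604.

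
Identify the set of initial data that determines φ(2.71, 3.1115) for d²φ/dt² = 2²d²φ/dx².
Domain of dependence: [-3.513, 8.933]. Signals travel at speed 2, so data within |x - 2.71| ≤ 2·3.1115 = 6.223 can reach the point.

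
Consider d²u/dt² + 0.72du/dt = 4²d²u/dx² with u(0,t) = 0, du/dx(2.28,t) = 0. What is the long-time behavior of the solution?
As t → ∞, u → 0. Damping (γ=0.72) dissipates energy; oscillations decay exponentially.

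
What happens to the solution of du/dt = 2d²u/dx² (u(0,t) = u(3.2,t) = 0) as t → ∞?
u → 0. Heat diffuses out through both boundaries.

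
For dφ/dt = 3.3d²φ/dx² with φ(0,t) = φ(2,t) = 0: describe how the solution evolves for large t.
φ → 0. Heat diffuses out through both boundaries.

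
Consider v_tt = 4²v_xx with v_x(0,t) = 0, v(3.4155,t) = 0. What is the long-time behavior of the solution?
As t → ∞, v oscillates (no decay). Energy is conserved; the solution oscillates indefinitely as standing waves.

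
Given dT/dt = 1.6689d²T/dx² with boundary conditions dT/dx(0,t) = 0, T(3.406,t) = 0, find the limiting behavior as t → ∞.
T → 0. Heat escapes through the Dirichlet boundary.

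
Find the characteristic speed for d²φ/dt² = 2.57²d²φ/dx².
Speed = 2.57. Information travels along characteristics x = x₀ ± 2.57t.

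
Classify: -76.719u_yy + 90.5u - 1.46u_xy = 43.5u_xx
Rewriting in standard form: -43.5u_xx - 1.46u_xy - 76.719u_yy + 90.5u = 0. Elliptic (discriminant = -13346.9744).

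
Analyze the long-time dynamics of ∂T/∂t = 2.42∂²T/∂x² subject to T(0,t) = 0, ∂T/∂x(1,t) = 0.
Long-time behavior: T → 0. Heat escapes through the Dirichlet boundary.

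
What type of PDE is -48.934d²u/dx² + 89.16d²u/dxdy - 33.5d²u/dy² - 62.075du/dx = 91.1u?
Rewriting in standard form: -48.934d²u/dx² + 89.16d²u/dxdy - 33.5d²u/dy² - 62.075du/dx - 91.1u = 0. With A = -48.934, B = 89.16, C = -33.5, the discriminant is 1392.3496. This is a hyperbolic PDE.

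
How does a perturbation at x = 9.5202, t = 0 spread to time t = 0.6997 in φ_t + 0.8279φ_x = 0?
At x = 10.09948163. The characteristic carries data from (9.5202, 0) to (10.09948163, 0.6997).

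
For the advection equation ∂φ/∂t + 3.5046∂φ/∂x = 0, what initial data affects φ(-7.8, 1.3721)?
A single point: x = -12.60866166. The characteristic through (-7.8, 1.3721) is x - 3.5046t = const, so x = -7.8 - 3.5046·1.3721 = -12.60866166.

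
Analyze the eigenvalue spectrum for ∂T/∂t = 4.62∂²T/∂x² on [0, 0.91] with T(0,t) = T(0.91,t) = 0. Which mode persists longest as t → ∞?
Eigenvalues: λₙ = 4.62n²π²/0.91².
First three modes:
  n=1: λ₁ = 4.62π²/0.91² ≈ 55.063
  n=2: λ₂ = 18.48π²/0.91² ≈ 220.252 (4× faster decay)
  n=3: λ₃ = 41.58π²/0.91² ≈ 495.566 (9× faster decay)
As t → ∞, higher modes decay exponentially faster. The n=1 mode dominates: T ~ c₁ sin(πx/0.91) e^{-λ₁t}.
Decay rate: λ₁ = 4.62π²/0.91² ≈ 55.063.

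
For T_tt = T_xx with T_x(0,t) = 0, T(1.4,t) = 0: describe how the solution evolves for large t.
T oscillates (no decay). Energy is conserved; the solution oscillates indefinitely as standing waves.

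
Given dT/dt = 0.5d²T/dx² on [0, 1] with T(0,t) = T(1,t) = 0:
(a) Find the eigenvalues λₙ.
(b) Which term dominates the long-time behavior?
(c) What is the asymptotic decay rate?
Eigenvalues: λₙ = 0.5n²π².
First three modes:
  n=1: λ₁ = 0.5π² ≈ 4.935
  n=2: λ₂ = 2π² ≈ 19.739 (4× faster decay)
  n=3: λ₃ = 4.5π² ≈ 44.413 (9× faster decay)
As t → ∞, higher modes decay exponentially faster. The n=1 mode dominates: T ~ c₁ sin(πx) e^{-λ₁t}.
Decay rate: λ₁ = 0.5π² ≈ 4.935.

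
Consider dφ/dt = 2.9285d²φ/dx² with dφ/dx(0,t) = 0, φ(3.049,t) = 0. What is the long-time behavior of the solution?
As t → ∞, φ → 0. Heat escapes through the Dirichlet boundary.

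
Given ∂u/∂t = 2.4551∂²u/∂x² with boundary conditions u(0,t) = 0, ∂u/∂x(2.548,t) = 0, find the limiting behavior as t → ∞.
u → 0. Heat escapes through the Dirichlet boundary.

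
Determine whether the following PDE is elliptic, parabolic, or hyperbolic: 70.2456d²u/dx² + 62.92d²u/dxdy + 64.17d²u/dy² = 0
Coefficients: A = 70.2456, B = 62.92, C = 64.17. B² - 4AC = -14071.714208, which is negative, so the equation is elliptic.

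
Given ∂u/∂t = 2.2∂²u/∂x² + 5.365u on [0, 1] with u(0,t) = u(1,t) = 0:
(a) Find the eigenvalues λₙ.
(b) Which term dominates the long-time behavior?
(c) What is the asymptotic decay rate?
Eigenvalues: λₙ = 2.2n²π²/1² - 5.365.
First three modes:
  n=1: λ₁ = 2.2π² - 5.365 ≈ 16.348
  n=2: λ₂ = 8.8π² - 5.365 ≈ 81.488
  n=3: λ₃ = 19.8π² - 5.365 ≈ 190.053
Since 2.2π² ≈ 21.713 > 5.365, all λₙ > 0.
The n=1 mode decays slowest → dominates as t → ∞.
Asymptotic: u ~ c₁ sin(πx/1) e^{-λ₁t} with decay rate λ₁ ≈ 16.348.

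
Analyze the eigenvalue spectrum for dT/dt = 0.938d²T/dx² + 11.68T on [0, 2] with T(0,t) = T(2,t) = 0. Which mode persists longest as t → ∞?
Eigenvalues: λₙ = 0.938n²π²/2² - 11.68.
First three modes:
  n=1: λ₁ = 0.938π²/2² - 11.68 ≈ -9.366
  n=2: λ₂ = 3.752π²/2² - 11.68 ≈ -2.422
  n=3: λ₃ = 8.442π²/2² - 11.68 ≈ 9.15
Since 0.938π²/2² ≈ 2.314 < 11.68, λ₁ < 0.
The n=1 mode grows fastest (−λₙ is largest for n=1) → dominates.
Asymptotic: T ~ c₁ sin(πx/2) e^{9.366t} (exponential growth at rate −λ₁ ≈ 9.366).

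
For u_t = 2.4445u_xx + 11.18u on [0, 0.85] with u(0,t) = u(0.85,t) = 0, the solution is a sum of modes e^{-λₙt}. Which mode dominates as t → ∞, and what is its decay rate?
Eigenvalues: λₙ = 2.4445n²π²/0.85² - 11.18.
First three modes:
  n=1: λ₁ = 2.4445π²/0.85² - 11.18 ≈ 22.213
  n=2: λ₂ = 9.778π²/0.85² - 11.18 ≈ 122.391
  n=3: λ₃ = 22.0005π²/0.85² - 11.18 ≈ 289.355
Since 2.4445π²/0.85² ≈ 33.393 > 11.18, all λₙ > 0.
The n=1 mode decays slowest → dominates as t → ∞.
Asymptotic: u ~ c₁ sin(πx/0.85) e^{-λ₁t} with decay rate λ₁ ≈ 22.213.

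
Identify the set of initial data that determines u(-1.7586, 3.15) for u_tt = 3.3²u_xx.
Domain of dependence: [-12.1536, 8.6364]. Signals travel at speed 3.3, so data within |x - -1.7586| ≤ 3.3·3.15 = 10.395 can reach the point.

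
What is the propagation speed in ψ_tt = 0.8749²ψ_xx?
Speed = 0.8749. Information travels along characteristics x = x₀ ± 0.8749t.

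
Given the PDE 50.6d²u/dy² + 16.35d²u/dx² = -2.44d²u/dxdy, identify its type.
Rewriting in standard form: 16.35d²u/dx² + 2.44d²u/dxdy + 50.6d²u/dy² = 0. The second-order coefficients are A = 16.35, B = 2.44, C = 50.6. Since B² - 4AC = -3303.2864 < 0, this is an elliptic PDE.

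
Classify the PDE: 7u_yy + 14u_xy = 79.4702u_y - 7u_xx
Rewriting in standard form: 7u_xx + 14u_xy + 7u_yy - 79.4702u_y = 0. A = 7, B = 14, C = 7. Discriminant B² - 4AC = 0. Since 0 = 0, parabolic.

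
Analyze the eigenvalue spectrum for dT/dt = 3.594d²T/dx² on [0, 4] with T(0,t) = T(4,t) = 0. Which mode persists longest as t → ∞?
Eigenvalues: λₙ = 3.594n²π²/4².
First three modes:
  n=1: λ₁ = 3.594π²/4² ≈ 2.217
  n=2: λ₂ = 14.376π²/4² ≈ 8.868 (4× faster decay)
  n=3: λ₃ = 32.346π²/4² ≈ 19.953 (9× faster decay)
As t → ∞, higher modes decay exponentially faster. The n=1 mode dominates: T ~ c₁ sin(πx/4) e^{-λ₁t}.
Decay rate: λ₁ = 3.594π²/4² ≈ 2.217.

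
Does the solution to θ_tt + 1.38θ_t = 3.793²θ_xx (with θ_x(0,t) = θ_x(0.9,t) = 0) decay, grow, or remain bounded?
θ → constant (steady state). Damping (γ=1.38) dissipates the nonconstant modes; with Neumann BCs the spatial average obeys M''+γM'=0 and tends to a finite limit.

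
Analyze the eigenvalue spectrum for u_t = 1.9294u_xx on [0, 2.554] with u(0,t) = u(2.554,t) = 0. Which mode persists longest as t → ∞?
Eigenvalues: λₙ = 1.9294n²π²/2.554².
First three modes:
  n=1: λ₁ = 1.9294π²/2.554² ≈ 2.919
  n=2: λ₂ = 7.7176π²/2.554² ≈ 11.677 (4× faster decay)
  n=3: λ₃ = 17.3646π²/2.554² ≈ 26.274 (9× faster decay)
As t → ∞, higher modes decay exponentially faster. The n=1 mode dominates: u ~ c₁ sin(πx/2.554) e^{-λ₁t}.
Decay rate: λ₁ = 1.9294π²/2.554² ≈ 2.919.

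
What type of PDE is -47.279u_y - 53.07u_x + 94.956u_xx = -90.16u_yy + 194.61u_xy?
Rewriting in standard form: 94.956u_xx - 194.61u_xy + 90.16u_yy - 53.07u_x - 47.279u_y = 0. With A = 94.956, B = -194.61, C = 90.16, the discriminant is 3628.12026. This is a hyperbolic PDE.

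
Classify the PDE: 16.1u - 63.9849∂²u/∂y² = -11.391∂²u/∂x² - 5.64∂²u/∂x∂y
Rewriting in standard form: 11.391∂²u/∂x² + 5.64∂²u/∂x∂y - 63.9849∂²u/∂y² + 16.1u = 0. A = 11.391, B = 5.64, C = -63.9849. Discriminant B² - 4AC = 2947.2175836. Since 2947.2175836 > 0, hyperbolic.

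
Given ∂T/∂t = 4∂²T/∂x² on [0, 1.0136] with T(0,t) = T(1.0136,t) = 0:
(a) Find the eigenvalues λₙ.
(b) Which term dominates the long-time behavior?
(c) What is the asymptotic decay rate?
Eigenvalues: λₙ = 4n²π²/1.0136².
First three modes:
  n=1: λ₁ = 4π²/1.0136² ≈ 38.426
  n=2: λ₂ = 16π²/1.0136² ≈ 153.704 (4× faster decay)
  n=3: λ₃ = 36π²/1.0136² ≈ 345.835 (9× faster decay)
As t → ∞, higher modes decay exponentially faster. The n=1 mode dominates: T ~ c₁ sin(πx/1.0136) e^{-λ₁t}.
Decay rate: λ₁ = 4π²/1.0136² ≈ 38.426.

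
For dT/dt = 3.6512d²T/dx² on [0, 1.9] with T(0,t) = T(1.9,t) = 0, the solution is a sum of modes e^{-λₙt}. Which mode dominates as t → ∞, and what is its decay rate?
Eigenvalues: λₙ = 3.6512n²π²/1.9².
First three modes:
  n=1: λ₁ = 3.6512π²/1.9² ≈ 9.982
  n=2: λ₂ = 14.6048π²/1.9² ≈ 39.929 (4× faster decay)
  n=3: λ₃ = 32.8608π²/1.9² ≈ 89.84 (9× faster decay)
As t → ∞, higher modes decay exponentially faster. The n=1 mode dominates: T ~ c₁ sin(πx/1.9) e^{-λ₁t}.
Decay rate: λ₁ = 3.6512π²/1.9² ≈ 9.982.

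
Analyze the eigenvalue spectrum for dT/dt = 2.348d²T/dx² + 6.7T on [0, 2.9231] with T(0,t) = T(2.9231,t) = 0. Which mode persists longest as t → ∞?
Eigenvalues: λₙ = 2.348n²π²/2.9231² - 6.7.
First three modes:
  n=1: λ₁ = 2.348π²/2.9231² - 6.7 ≈ -3.988
  n=2: λ₂ = 9.392π²/2.9231² - 6.7 ≈ 4.149
  n=3: λ₃ = 21.132π²/2.9231² - 6.7 ≈ 17.709
Since 2.348π²/2.9231² ≈ 2.712 < 6.7, λ₁ < 0.
The n=1 mode grows fastest (−λₙ is largest for n=1) → dominates.
Asymptotic: T ~ c₁ sin(πx/2.9231) e^{3.988t} (exponential growth at rate −λ₁ ≈ 3.988).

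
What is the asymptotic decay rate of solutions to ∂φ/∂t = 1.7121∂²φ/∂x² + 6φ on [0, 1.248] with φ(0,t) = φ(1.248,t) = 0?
Eigenvalues: λₙ = 1.7121n²π²/1.248² - 6.
First three modes:
  n=1: λ₁ = 1.7121π²/1.248² - 6 ≈ 4.849
  n=2: λ₂ = 6.8484π²/1.248² - 6 ≈ 37.397
  n=3: λ₃ = 15.4089π²/1.248² - 6 ≈ 91.643
Since 1.7121π²/1.248² ≈ 10.849 > 6, all λₙ > 0.
The n=1 mode decays slowest → dominates as t → ∞.
Asymptotic: φ ~ c₁ sin(πx/1.248) e^{-λ₁t} with decay rate λ₁ ≈ 4.849.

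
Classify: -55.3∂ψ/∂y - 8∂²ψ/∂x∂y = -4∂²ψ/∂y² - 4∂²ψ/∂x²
Rewriting in standard form: 4∂²ψ/∂x² - 8∂²ψ/∂x∂y + 4∂²ψ/∂y² - 55.3∂ψ/∂y = 0. Parabolic (discriminant = 0).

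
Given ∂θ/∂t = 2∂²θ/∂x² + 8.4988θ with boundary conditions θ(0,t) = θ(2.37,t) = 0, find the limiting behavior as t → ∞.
θ grows unboundedly. Reaction dominates diffusion (r=8.4988 > κπ²/L²≈3.51); solution grows exponentially.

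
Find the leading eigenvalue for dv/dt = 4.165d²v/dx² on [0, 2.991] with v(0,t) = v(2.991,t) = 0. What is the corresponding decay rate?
Eigenvalues: λₙ = 4.165n²π²/2.991².
First three modes:
  n=1: λ₁ = 4.165π²/2.991² ≈ 4.595
  n=2: λ₂ = 16.66π²/2.991² ≈ 18.38 (4× faster decay)
  n=3: λ₃ = 37.485π²/2.991² ≈ 41.355 (9× faster decay)
As t → ∞, higher modes decay exponentially faster. The n=1 mode dominates: v ~ c₁ sin(πx/2.991) e^{-λ₁t}.
Decay rate: λ₁ = 4.165π²/2.991² ≈ 4.595.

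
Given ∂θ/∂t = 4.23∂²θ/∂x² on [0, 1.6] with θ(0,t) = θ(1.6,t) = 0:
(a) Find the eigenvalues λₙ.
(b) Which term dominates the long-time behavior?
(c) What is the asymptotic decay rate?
Eigenvalues: λₙ = 4.23n²π²/1.6².
First three modes:
  n=1: λ₁ = 4.23π²/1.6² ≈ 16.308
  n=2: λ₂ = 16.92π²/1.6² ≈ 65.232 (4× faster decay)
  n=3: λ₃ = 38.07π²/1.6² ≈ 146.772 (9× faster decay)
As t → ∞, higher modes decay exponentially faster. The n=1 mode dominates: θ ~ c₁ sin(πx/1.6) e^{-λ₁t}.
Decay rate: λ₁ = 4.23π²/1.6² ≈ 16.308.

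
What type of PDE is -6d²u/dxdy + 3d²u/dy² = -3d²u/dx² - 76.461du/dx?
Rewriting in standard form: 3d²u/dx² - 6d²u/dxdy + 3d²u/dy² + 76.461du/dx = 0. With A = 3, B = -6, C = 3, the discriminant is 0. This is a parabolic PDE.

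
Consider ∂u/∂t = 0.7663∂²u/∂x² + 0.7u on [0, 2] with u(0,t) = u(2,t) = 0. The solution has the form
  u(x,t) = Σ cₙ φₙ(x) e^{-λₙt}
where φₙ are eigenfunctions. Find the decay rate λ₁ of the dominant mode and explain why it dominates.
Eigenvalues: λₙ = 0.7663n²π²/2² - 0.7.
First three modes:
  n=1: λ₁ = 0.7663π²/2² - 0.7 ≈ 1.191
  n=2: λ₂ = 3.0652π²/2² - 0.7 ≈ 6.863
  n=3: λ₃ = 6.8967π²/2² - 0.7 ≈ 16.317
Since 0.7663π²/2² ≈ 1.891 > 0.7, all λₙ > 0.
The n=1 mode decays slowest → dominates as t → ∞.
Asymptotic: u ~ c₁ sin(πx/2) e^{-λ₁t} with decay rate λ₁ ≈ 1.191.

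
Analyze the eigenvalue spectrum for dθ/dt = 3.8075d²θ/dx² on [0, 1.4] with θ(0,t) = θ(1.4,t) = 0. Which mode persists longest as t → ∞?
Eigenvalues: λₙ = 3.8075n²π²/1.4².
First three modes:
  n=1: λ₁ = 3.8075π²/1.4² ≈ 19.173
  n=2: λ₂ = 15.23π²/1.4² ≈ 76.691 (4× faster decay)
  n=3: λ₃ = 34.2675π²/1.4² ≈ 172.554 (9× faster decay)
As t → ∞, higher modes decay exponentially faster. The n=1 mode dominates: θ ~ c₁ sin(πx/1.4) e^{-λ₁t}.
Decay rate: λ₁ = 3.8075π²/1.4² ≈ 19.173.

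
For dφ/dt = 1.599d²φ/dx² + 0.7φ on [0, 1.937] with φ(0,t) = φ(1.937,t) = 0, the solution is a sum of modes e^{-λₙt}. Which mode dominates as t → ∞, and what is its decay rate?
Eigenvalues: λₙ = 1.599n²π²/1.937² - 0.7.
First three modes:
  n=1: λ₁ = 1.599π²/1.937² - 0.7 ≈ 3.506
  n=2: λ₂ = 6.396π²/1.937² - 0.7 ≈ 16.125
  n=3: λ₃ = 14.391π²/1.937² - 0.7 ≈ 37.156
Since 1.599π²/1.937² ≈ 4.206 > 0.7, all λₙ > 0.
The n=1 mode decays slowest → dominates as t → ∞.
Asymptotic: φ ~ c₁ sin(πx/1.937) e^{-λ₁t} with decay rate λ₁ ≈ 3.506.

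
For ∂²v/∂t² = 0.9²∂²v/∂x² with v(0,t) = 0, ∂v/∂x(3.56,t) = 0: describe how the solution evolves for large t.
v oscillates (no decay). Energy is conserved; the solution oscillates indefinitely as standing waves.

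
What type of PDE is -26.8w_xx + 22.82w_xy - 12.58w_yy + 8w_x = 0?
With A = -26.8, B = 22.82, C = -12.58, the discriminant is -827.8236. This is an elliptic PDE.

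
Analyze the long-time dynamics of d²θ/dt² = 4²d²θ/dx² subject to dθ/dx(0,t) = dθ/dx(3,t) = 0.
Long-time behavior: θ oscillates about a mean that drifts linearly in t (generically unbounded; no decay). There is no damping, so the nonconstant modes persist as standing waves (energy conserved, no decay). But with Neumann conditions at both ends the constant mode has eigenvalue 0: the spatial mean M(t) of θ satisfies M'' = 0, so M(t) = M(0) + M'(0)·t. Unless the initial velocity has zero mean (∫θ_t(x,0)dx = 0), the solution grows linearly in t (unbounded, though not exponentially); if it does have zero mean, the solution stays bounded and simply oscillates.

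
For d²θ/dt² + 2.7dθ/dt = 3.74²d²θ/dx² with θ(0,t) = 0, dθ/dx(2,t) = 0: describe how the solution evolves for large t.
θ → 0. Damping (γ=2.7) dissipates energy; oscillations decay exponentially.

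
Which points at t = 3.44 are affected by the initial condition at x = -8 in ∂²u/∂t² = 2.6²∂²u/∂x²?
Domain of influence: [-16.944, 0.944]. Data at x = -8 spreads outward at speed 2.6.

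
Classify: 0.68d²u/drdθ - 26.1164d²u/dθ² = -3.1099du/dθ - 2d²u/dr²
Rewriting in standard form: 2d²u/dr² + 0.68d²u/drdθ - 26.1164d²u/dθ² + 3.1099du/dθ = 0. Hyperbolic (discriminant = 209.3936).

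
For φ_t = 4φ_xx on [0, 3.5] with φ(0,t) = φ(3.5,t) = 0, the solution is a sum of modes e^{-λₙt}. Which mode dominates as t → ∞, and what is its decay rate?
Eigenvalues: λₙ = 4n²π²/3.5².
First three modes:
  n=1: λ₁ = 4π²/3.5² ≈ 3.223
  n=2: λ₂ = 16π²/3.5² ≈ 12.891 (4× faster decay)
  n=3: λ₃ = 36π²/3.5² ≈ 29.005 (9× faster decay)
As t → ∞, higher modes decay exponentially faster. The n=1 mode dominates: φ ~ c₁ sin(πx/3.5) e^{-λ₁t}.
Decay rate: λ₁ = 4π²/3.5² ≈ 3.223.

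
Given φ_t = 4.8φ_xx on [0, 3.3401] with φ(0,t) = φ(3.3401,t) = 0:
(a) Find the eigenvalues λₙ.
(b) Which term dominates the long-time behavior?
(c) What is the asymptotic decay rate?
Eigenvalues: λₙ = 4.8n²π²/3.3401².
First three modes:
  n=1: λ₁ = 4.8π²/3.3401² ≈ 4.246
  n=2: λ₂ = 19.2π²/3.3401² ≈ 16.986 (4× faster decay)
  n=3: λ₃ = 43.2π²/3.3401² ≈ 38.218 (9× faster decay)
As t → ∞, higher modes decay exponentially faster. The n=1 mode dominates: φ ~ c₁ sin(πx/3.3401) e^{-λ₁t}.
Decay rate: λ₁ = 4.8π²/3.3401² ≈ 4.246.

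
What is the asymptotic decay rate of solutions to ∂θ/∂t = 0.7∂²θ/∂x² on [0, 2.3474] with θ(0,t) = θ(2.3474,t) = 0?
Eigenvalues: λₙ = 0.7n²π²/2.3474².
First three modes:
  n=1: λ₁ = 0.7π²/2.3474² ≈ 1.254
  n=2: λ₂ = 2.8π²/2.3474² ≈ 5.015 (4× faster decay)
  n=3: λ₃ = 6.3π²/2.3474² ≈ 11.284 (9× faster decay)
As t → ∞, higher modes decay exponentially faster. The n=1 mode dominates: θ ~ c₁ sin(πx/2.3474) e^{-λ₁t}.
Decay rate: λ₁ = 0.7π²/2.3474² ≈ 1.254.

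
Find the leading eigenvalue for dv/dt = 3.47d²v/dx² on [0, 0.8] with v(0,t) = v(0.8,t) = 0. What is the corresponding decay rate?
Eigenvalues: λₙ = 3.47n²π²/0.8².
First three modes:
  n=1: λ₁ = 3.47π²/0.8² ≈ 53.512
  n=2: λ₂ = 13.88π²/0.8² ≈ 214.047 (4× faster decay)
  n=3: λ₃ = 31.23π²/0.8² ≈ 481.606 (9× faster decay)
As t → ∞, higher modes decay exponentially faster. The n=1 mode dominates: v ~ c₁ sin(πx/0.8) e^{-λ₁t}.
Decay rate: λ₁ = 3.47π²/0.8² ≈ 53.512.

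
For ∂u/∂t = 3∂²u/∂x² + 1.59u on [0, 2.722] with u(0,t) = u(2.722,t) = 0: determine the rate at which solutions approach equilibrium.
Eigenvalues: λₙ = 3n²π²/2.722² - 1.59.
First three modes:
  n=1: λ₁ = 3π²/2.722² - 1.59 ≈ 2.406
  n=2: λ₂ = 12π²/2.722² - 1.59 ≈ 14.395
  n=3: λ₃ = 27π²/2.722² - 1.59 ≈ 34.376
Since 3π²/2.722² ≈ 3.996 > 1.59, all λₙ > 0.
The n=1 mode decays slowest → dominates as t → ∞.
Asymptotic: u ~ c₁ sin(πx/2.722) e^{-λ₁t} with decay rate λ₁ ≈ 2.406.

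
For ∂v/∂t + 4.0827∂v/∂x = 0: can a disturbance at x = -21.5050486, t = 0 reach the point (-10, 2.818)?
Yes. The characteristic through (-10, 2.818) passes through x = -21.5050486.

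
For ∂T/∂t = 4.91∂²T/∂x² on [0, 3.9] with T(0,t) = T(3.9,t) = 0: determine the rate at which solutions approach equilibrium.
Eigenvalues: λₙ = 4.91n²π²/3.9².
First three modes:
  n=1: λ₁ = 4.91π²/3.9² ≈ 3.186
  n=2: λ₂ = 19.64π²/3.9² ≈ 12.744 (4× faster decay)
  n=3: λ₃ = 44.19π²/3.9² ≈ 28.674 (9× faster decay)
As t → ∞, higher modes decay exponentially faster. The n=1 mode dominates: T ~ c₁ sin(πx/3.9) e^{-λ₁t}.
Decay rate: λ₁ = 4.91π²/3.9² ≈ 3.186.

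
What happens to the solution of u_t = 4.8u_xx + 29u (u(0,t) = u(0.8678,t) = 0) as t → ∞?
u → 0. Diffusion dominates reaction (r=29 < κπ²/L²≈62.91); solution decays.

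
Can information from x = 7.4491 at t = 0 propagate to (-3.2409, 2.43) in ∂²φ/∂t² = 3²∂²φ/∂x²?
No. The domain of dependence is [-10.5309, 4.0491], and 7.4491 is outside this interval.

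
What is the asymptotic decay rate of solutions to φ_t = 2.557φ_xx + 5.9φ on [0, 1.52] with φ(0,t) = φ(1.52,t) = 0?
Eigenvalues: λₙ = 2.557n²π²/1.52² - 5.9.
First three modes:
  n=1: λ₁ = 2.557π²/1.52² - 5.9 ≈ 5.023
  n=2: λ₂ = 10.228π²/1.52² - 5.9 ≈ 37.792
  n=3: λ₃ = 23.013π²/1.52² - 5.9 ≈ 92.407
Since 2.557π²/1.52² ≈ 10.923 > 5.9, all λₙ > 0.
The n=1 mode decays slowest → dominates as t → ∞.
Asymptotic: φ ~ c₁ sin(πx/1.52) e^{-λ₁t} with decay rate λ₁ ≈ 5.023.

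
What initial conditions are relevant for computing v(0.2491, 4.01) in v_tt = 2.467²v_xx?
Domain of dependence: [-9.64357, 10.14177]. Signals travel at speed 2.467, so data within |x - 0.2491| ≤ 2.467·4.01 = 9.89267 can reach the point.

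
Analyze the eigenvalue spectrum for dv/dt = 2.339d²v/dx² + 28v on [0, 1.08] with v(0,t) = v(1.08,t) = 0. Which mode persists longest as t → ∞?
Eigenvalues: λₙ = 2.339n²π²/1.08² - 28.
First three modes:
  n=1: λ₁ = 2.339π²/1.08² - 28 ≈ -8.208
  n=2: λ₂ = 9.356π²/1.08² - 28 ≈ 51.167
  n=3: λ₃ = 21.051π²/1.08² - 28 ≈ 150.125
Since 2.339π²/1.08² ≈ 19.792 < 28, λ₁ < 0.
The n=1 mode grows fastest (−λₙ is largest for n=1) → dominates.
Asymptotic: v ~ c₁ sin(πx/1.08) e^{8.208t} (exponential growth at rate −λ₁ ≈ 8.208).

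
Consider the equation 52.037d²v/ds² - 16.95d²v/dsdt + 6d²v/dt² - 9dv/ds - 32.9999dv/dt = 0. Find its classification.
Elliptic. (A = 52.037, B = -16.95, C = 6 gives B² - 4AC = -961.5855.)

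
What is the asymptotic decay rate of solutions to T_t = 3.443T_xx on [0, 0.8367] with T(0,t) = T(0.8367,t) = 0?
Eigenvalues: λₙ = 3.443n²π²/0.8367².
First three modes:
  n=1: λ₁ = 3.443π²/0.8367² ≈ 48.54
  n=2: λ₂ = 13.772π²/0.8367² ≈ 194.159 (4× faster decay)
  n=3: λ₃ = 30.987π²/0.8367² ≈ 436.857 (9× faster decay)
As t → ∞, higher modes decay exponentially faster. The n=1 mode dominates: T ~ c₁ sin(πx/0.8367) e^{-λ₁t}.
Decay rate: λ₁ = 3.443π²/0.8367² ≈ 48.54.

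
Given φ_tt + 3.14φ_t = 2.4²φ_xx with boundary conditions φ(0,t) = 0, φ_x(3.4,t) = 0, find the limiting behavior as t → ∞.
φ → 0. Damping (γ=3.14) dissipates energy; oscillations decay exponentially.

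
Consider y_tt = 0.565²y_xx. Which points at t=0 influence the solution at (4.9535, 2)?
Domain of dependence: [3.8235, 6.0835]. Signals travel at speed 0.565, so data within |x - 4.9535| ≤ 0.565·2 = 1.13 can reach the point.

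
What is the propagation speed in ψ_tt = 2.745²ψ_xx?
Speed = 2.745. Information travels along characteristics x = x₀ ± 2.745t.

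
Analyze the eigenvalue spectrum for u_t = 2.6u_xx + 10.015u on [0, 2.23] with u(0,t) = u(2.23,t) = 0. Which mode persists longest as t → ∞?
Eigenvalues: λₙ = 2.6n²π²/2.23² - 10.015.
First three modes:
  n=1: λ₁ = 2.6π²/2.23² - 10.015 ≈ -4.855
  n=2: λ₂ = 10.4π²/2.23² - 10.015 ≈ 10.626
  n=3: λ₃ = 23.4π²/2.23² - 10.015 ≈ 36.426
Since 2.6π²/2.23² ≈ 5.16 < 10.015, λ₁ < 0.
The n=1 mode grows fastest (−λₙ is largest for n=1) → dominates.
Asymptotic: u ~ c₁ sin(πx/2.23) e^{4.855t} (exponential growth at rate −λ₁ ≈ 4.855).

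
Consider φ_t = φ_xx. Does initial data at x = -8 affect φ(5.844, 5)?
Yes, for any finite x. The heat equation has infinite propagation speed, so all initial data affects all points at any t > 0.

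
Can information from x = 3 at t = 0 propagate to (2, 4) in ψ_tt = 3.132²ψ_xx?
Yes. The domain of dependence is [-10.528, 14.528], and 3 ∈ [-10.528, 14.528].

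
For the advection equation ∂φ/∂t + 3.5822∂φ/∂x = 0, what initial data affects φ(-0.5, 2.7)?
A single point: x = -10.17194. The characteristic through (-0.5, 2.7) is x - 3.5822t = const, so x = -0.5 - 3.5822·2.7 = -10.17194.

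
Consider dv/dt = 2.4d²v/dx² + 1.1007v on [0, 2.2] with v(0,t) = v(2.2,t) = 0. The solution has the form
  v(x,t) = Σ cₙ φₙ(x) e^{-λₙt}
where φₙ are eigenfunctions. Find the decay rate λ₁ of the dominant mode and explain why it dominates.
Eigenvalues: λₙ = 2.4n²π²/2.2² - 1.1007.
First three modes:
  n=1: λ₁ = 2.4π²/2.2² - 1.1007 ≈ 3.793
  n=2: λ₂ = 9.6π²/2.2² - 1.1007 ≈ 18.475
  n=3: λ₃ = 21.6π²/2.2² - 1.1007 ≈ 42.945
Since 2.4π²/2.2² ≈ 4.894 > 1.1007, all λₙ > 0.
The n=1 mode decays slowest → dominates as t → ∞.
Asymptotic: v ~ c₁ sin(πx/2.2) e^{-λ₁t} with decay rate λ₁ ≈ 3.793.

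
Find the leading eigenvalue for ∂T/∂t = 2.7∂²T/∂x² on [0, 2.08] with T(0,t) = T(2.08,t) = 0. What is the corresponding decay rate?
Eigenvalues: λₙ = 2.7n²π²/2.08².
First three modes:
  n=1: λ₁ = 2.7π²/2.08² ≈ 6.159
  n=2: λ₂ = 10.8π²/2.08² ≈ 24.638 (4× faster decay)
  n=3: λ₃ = 24.3π²/2.08² ≈ 55.434 (9× faster decay)
As t → ∞, higher modes decay exponentially faster. The n=1 mode dominates: T ~ c₁ sin(πx/2.08) e^{-λ₁t}.
Decay rate: λ₁ = 2.7π²/2.08² ≈ 6.159.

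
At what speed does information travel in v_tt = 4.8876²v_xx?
Speed = 4.8876. Information travels along characteristics x = x₀ ± 4.8876t.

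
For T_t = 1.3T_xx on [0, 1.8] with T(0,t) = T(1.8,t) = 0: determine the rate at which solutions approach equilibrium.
Eigenvalues: λₙ = 1.3n²π²/1.8².
First three modes:
  n=1: λ₁ = 1.3π²/1.8² ≈ 3.96
  n=2: λ₂ = 5.2π²/1.8² ≈ 15.84 (4× faster decay)
  n=3: λ₃ = 11.7π²/1.8² ≈ 35.64 (9× faster decay)
As t → ∞, higher modes decay exponentially faster. The n=1 mode dominates: T ~ c₁ sin(πx/1.8) e^{-λ₁t}.
Decay rate: λ₁ = 1.3π²/1.8² ≈ 3.96.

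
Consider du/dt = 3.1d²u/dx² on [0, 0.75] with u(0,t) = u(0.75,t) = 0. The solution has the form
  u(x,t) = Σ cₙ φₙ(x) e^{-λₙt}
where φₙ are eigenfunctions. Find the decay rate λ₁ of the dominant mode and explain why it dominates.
Eigenvalues: λₙ = 3.1n²π²/0.75².
First three modes:
  n=1: λ₁ = 3.1π²/0.75² ≈ 54.392
  n=2: λ₂ = 12.4π²/0.75² ≈ 217.57 (4× faster decay)
  n=3: λ₃ = 27.9π²/0.75² ≈ 489.532 (9× faster decay)
As t → ∞, higher modes decay exponentially faster. The n=1 mode dominates: u ~ c₁ sin(πx/0.75) e^{-λ₁t}.
Decay rate: λ₁ = 3.1π²/0.75² ≈ 54.392.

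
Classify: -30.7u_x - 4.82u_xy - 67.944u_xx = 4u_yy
Rewriting in standard form: -67.944u_xx - 4.82u_xy - 4u_yy - 30.7u_x = 0. Elliptic (discriminant = -1063.8716).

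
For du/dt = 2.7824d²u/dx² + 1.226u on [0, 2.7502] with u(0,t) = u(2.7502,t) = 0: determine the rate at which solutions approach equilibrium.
Eigenvalues: λₙ = 2.7824n²π²/2.7502² - 1.226.
First three modes:
  n=1: λ₁ = 2.7824π²/2.7502² - 1.226 ≈ 2.405
  n=2: λ₂ = 11.1296π²/2.7502² - 1.226 ≈ 13.297
  n=3: λ₃ = 25.0416π²/2.7502² - 1.226 ≈ 31.45
Since 2.7824π²/2.7502² ≈ 3.631 > 1.226, all λₙ > 0.
The n=1 mode decays slowest → dominates as t → ∞.
Asymptotic: u ~ c₁ sin(πx/2.7502) e^{-λ₁t} with decay rate λ₁ ≈ 2.405.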